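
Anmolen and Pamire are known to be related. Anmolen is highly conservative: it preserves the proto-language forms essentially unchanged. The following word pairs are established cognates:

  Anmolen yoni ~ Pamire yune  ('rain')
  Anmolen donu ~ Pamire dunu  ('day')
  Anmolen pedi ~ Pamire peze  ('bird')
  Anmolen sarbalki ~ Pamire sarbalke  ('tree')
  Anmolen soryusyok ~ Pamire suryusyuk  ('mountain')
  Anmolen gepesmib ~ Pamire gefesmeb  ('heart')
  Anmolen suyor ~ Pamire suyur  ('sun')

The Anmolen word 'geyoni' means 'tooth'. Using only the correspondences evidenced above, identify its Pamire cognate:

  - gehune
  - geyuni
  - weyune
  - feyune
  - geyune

yoni ~ yune, donu ~ dunu — Anmolen o corresponds to Pamire u after a consonant, before a nasal.
yoni ~ yune, pedi ~ peze — Anmolen i corresponds to Pamire e word-finally.
Applying these to Anmolen 'geyoni':
  geyoni → geyuni   (o→u after a consonant, before a nasal)
  geyuni → geyune   (i→e word-finally)
So the Pamire cognate is 'geyune'.

geyune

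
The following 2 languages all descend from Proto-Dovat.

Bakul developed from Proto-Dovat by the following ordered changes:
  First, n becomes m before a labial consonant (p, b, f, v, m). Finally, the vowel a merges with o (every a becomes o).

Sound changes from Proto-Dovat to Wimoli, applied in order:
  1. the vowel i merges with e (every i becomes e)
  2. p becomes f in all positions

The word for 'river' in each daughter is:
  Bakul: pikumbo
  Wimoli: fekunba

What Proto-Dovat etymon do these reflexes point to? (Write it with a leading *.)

*pikunba

Position 1: Bakul has p, Wimoli has f. Bakul preserves p here (none of its changes turn any other segment into p), so the proto-segment is *p.
Position 2: Bakul has i, Wimoli has e. Bakul preserves i here (none of its changes turn any other segment into i), so the proto-segment is *i.
Verify the candidate proto-form against each daughter:
Bakul: *pikunba > pikumba > pikumbo  (by nasal place assimilation, vowel merger)
Wimoli: start from *pikunba.
  rule 1 (vowel merger): pikunba → pekunba
  rule 2 (unconditioned shift): pekunba → fekunba
  ⇒ Wimoli fekunba
Only *pikunba yields all of Bakul pikumbo, Wimoli fekunba.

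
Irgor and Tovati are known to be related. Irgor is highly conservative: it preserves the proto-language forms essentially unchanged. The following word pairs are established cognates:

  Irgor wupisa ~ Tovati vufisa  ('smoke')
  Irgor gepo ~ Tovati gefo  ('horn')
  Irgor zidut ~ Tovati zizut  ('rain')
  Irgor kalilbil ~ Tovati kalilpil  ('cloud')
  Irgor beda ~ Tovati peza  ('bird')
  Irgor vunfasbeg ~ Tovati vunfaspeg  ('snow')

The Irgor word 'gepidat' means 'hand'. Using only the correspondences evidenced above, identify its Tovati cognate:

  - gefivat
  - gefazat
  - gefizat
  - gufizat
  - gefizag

wupisa ~ vufisa — Irgor p corresponds to Tovati f between vowels (before a front vowel).
beda ~ peza — Irgor d corresponds to Tovati z between vowels (before a back vowel).
Applying these to Irgor 'gepidat':
  gepidat → gefidat   (p→f between vowels (before a front vowel))
  gefidat → gefizat   (d→z between vowels (before a back vowel))
So the Tovati cognate is 'gefizat'.

gefizat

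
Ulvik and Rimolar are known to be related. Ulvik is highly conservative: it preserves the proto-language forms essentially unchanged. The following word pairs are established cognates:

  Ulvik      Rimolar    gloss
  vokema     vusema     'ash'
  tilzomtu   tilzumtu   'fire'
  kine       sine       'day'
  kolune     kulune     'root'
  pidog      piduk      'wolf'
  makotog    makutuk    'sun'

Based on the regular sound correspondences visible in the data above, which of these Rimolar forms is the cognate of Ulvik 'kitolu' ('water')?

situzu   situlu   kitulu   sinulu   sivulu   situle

kine ~ sine — Ulvik k corresponds to Rimolar s word-initially before a front vowel.
vokema ~ vusema, kolune ~ kulune — Ulvik o corresponds to Rimolar u after a consonant, before a consonant other than r, m, n, p, b, f, v.
Applying these to Ulvik 'kitolu':
  kitolu → sitolu   (k→s word-initially before a front vowel)
  sitolu → situlu   (o→u after a consonant, before a consonant other than r, m, n, p, b, f, v)
So the Rimolar cognate is 'situlu'.

situlu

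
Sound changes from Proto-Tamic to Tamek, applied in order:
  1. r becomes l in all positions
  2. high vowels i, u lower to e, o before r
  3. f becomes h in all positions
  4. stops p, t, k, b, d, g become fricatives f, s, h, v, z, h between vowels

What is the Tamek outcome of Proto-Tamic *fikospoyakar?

Tamek: start from *fikospoyakar.
  rule 1 (unconditioned shift): fikospoyakar → fikospoyakal
  rule 2: no change — fikospoyakal
  rule 3 (unconditioned shift): fikospoyakal → hikospoyakal
  rule 4 (intervocalic lenition): hikospoyakal → hihospoyahal
  ⇒ Tamek hihospoyahal

hihospoyahal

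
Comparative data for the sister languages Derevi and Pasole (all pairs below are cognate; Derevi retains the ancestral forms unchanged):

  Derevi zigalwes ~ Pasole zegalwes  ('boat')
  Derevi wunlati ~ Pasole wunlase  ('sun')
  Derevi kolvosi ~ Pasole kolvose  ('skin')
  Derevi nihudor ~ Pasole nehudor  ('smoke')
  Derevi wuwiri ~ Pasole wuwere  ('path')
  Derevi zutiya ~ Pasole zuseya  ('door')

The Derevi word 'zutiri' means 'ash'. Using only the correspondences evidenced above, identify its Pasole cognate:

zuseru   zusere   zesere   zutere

zusere

wunlati ~ wunlase, zutiya ~ zuseya — Derevi t corresponds to Pasole s between vowels (before a front vowel).
wuwiri ~ wuwere — Derevi i corresponds to Pasole e after a consonant, before r.
wunlati ~ wunlase, kolvosi ~ kolvose — Derevi i corresponds to Pasole e word-finally.
Applying these to Derevi 'zutiri':
  zutiri → zusiri   (t→s between vowels (before a front vowel))
  zusiri → zuseri   (i→e after a consonant, before r)
  zuseri → zusere   (i→e word-finally)
So the Pasole cognate is 'zusere'.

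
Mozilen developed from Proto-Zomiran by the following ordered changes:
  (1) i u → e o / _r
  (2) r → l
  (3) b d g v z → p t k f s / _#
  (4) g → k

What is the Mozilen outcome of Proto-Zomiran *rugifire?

Mozilen: start from *rugifire.
  rule 1 (pre-rhotic lowering): rugifire → rugifere
  rule 2 (unconditioned shift): rugifere → lugifele
  rule 3: no change — lugifele
  rule 4 (unconditioned shift): lugifele → lukifele
  ⇒ Mozilen lukifele

lukifele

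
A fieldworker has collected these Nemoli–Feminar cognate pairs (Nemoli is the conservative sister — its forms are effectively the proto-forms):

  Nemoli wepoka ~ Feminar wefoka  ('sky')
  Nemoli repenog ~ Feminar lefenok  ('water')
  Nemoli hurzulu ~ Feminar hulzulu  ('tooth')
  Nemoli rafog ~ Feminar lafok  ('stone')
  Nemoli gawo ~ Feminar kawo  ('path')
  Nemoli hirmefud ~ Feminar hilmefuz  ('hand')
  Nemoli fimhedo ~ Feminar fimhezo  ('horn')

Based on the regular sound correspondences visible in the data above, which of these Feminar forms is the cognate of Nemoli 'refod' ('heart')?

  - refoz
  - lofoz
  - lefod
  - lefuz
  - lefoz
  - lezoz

repenog ~ lefenok — Nemoli r corresponds to Feminar l word-initially before a front vowel.
hirmefud ~ hilmefuz — Nemoli d corresponds to Feminar z word-finally.
Applying these to Nemoli 'refod':
  refod → lefod   (r→l word-initially before a front vowel)
  lefod → lefoz   (d→z word-finally)
So the Feminar cognate is 'lefoz'.

lefoz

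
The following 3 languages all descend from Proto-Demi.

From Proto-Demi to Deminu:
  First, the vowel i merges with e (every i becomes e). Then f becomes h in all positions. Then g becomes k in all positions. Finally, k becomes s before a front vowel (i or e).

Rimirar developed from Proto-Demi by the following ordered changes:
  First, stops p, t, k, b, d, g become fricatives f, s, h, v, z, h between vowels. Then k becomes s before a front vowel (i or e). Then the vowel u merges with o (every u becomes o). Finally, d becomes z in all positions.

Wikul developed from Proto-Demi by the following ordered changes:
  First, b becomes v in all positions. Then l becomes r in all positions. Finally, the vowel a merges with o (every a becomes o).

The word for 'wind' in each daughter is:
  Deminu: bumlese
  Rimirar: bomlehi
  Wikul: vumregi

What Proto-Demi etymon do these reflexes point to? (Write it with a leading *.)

*bumlegi

Position 7: Deminu has e, Rimirar has i, Wikul has i. Rimirar preserves i here (none of its changes turn any other segment into i), so the proto-segment is *i.
Position 1: Deminu has b, Rimirar has b, Wikul has v. Deminu preserves b here (none of its changes turn any other segment into b), so the proto-segment is *b.
Verify the candidate proto-form against each daughter:
Deminu: *bumlegi > bumlege > bumleke > bumlese  (by vowel merger, unconditioned shift, palatalisation)
Rimirar: *bumlegi > bumlehi > bomlehi  (by intervocalic lenition, vowel merger)
Wikul: *bumlegi > vumlegi > vumregi  (by unconditioned shift, unconditioned shift)
Only *bumlegi yields all of Deminu bumlese, Rimirar bomlehi, Wikul vumregi.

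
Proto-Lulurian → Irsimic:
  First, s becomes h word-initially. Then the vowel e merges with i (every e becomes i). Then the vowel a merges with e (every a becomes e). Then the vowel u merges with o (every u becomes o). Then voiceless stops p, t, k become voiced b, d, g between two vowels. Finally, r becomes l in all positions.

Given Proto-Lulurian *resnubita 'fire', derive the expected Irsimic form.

lisnobide

Irsimic: *resnubita > risnubita > risnubite > risnobite > risnobide > lisnobide  (by vowel merger, vowel merger, vowel merger, intervocalic voicing, unconditioned shift)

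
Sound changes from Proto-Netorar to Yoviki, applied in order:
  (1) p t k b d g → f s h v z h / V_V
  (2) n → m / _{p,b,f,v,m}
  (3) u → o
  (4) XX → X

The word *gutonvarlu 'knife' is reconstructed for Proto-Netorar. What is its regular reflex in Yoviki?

gosomvarlo

Yoviki: start from *gutonvarlu.
  rule 1 (intervocalic lenition): gutonvarlu → gusonvarlu
  rule 2 (nasal place assimilation): gusonvarlu → gusomvarlu
  rule 3 (vowel merger): gusomvarlu → gosomvarlo
  rule 4: no change — gosomvarlo
  ⇒ Yoviki gosomvarlo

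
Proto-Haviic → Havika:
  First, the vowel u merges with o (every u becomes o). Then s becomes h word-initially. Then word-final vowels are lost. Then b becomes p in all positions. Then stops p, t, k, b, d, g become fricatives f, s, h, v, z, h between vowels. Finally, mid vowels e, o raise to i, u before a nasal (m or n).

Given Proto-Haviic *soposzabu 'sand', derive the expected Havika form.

Havika: *soposzabu > soposzabo > hoposzabo > hoposzab > hoposzap > hofoszap  (by vowel merger, debuccalisation, apocope, unconditioned shift, intervocalic lenition)

hofoszap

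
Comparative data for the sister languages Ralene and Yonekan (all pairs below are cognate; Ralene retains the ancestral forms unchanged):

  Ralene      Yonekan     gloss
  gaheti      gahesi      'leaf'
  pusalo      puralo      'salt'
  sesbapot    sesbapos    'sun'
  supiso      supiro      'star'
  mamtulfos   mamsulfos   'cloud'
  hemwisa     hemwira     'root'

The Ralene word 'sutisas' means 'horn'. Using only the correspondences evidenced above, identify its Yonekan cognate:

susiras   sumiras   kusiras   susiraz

gaheti ~ gahesi — Ralene t corresponds to Yonekan s between vowels (before a front vowel).
pusalo ~ puralo, hemwisa ~ hemwira — Ralene s corresponds to Yonekan r between vowels (before a back vowel).
Applying these to Ralene 'sutisas':
  sutisas → susisas   (t→s between vowels (before a front vowel))
  susisas → susiras   (s→r between vowels (before a back vowel))
So the Yonekan cognate is 'susiras'.

susiras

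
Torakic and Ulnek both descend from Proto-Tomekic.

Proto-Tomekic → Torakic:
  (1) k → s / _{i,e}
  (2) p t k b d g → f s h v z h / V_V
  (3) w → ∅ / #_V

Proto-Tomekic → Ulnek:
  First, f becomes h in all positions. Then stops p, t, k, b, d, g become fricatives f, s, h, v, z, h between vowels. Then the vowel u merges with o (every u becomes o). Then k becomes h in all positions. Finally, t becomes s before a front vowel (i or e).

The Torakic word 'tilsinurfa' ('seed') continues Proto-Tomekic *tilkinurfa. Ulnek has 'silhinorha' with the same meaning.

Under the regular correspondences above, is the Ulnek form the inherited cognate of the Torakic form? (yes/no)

Derive the expected Ulnek reflex of *tilkinurfa:
Ulnek: start from *tilkinurfa.
  rule 1 (unconditioned shift): tilkinurfa → tilkinurha
  rule 2: no change — tilkinurha
  rule 3 (vowel merger): tilkinurha → tilkinorha
  rule 4 (unconditioned shift): tilkinorha → tilhinorha
  rule 5 (palatalisation): tilhinorha → silhinorha
  ⇒ Ulnek silhinorha
Ulnek 'silhinorha' matches the regular reflex exactly, so the pair is cognate.

yes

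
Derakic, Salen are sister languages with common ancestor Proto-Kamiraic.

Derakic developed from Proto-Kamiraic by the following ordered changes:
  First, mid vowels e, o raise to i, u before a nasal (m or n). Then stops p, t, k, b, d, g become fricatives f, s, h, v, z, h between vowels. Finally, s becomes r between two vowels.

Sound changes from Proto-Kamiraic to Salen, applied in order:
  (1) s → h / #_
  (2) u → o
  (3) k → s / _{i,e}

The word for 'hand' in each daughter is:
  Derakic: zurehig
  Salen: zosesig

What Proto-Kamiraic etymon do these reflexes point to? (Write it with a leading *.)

Position 5: Derakic has h, Salen has s. Taking the neighbouring segments as reconstructed: Derakic h could go back to *k or *g or *h; Salen s could go back to *k or *s — the one source consistent with every daughter is *k.
Position 2: Derakic has u, Salen has o. Taking the neighbouring segments as reconstructed: Derakic u can only go back to *u; Salen o could go back to *o or *u — the one source consistent with every daughter is *u.
Continuing position by position gives *zusekig; check it forward:
Derakic: start from *zusekig.
  rule 1: no change — zusekig
  rule 2 (intervocalic lenition): zusekig → zusehig
  rule 3 (rhotacism): zusehig → zurehig
  ⇒ Derakic zurehig
Salen: start from *zusekig.
  rule 1: no change — zusekig
  rule 2 (vowel merger): zusekig → zosekig
  rule 3 (palatalisation): zosekig → zosesig
  ⇒ Salen zosesig
Only *zusekig yields all of Derakic zurehig, Salen zosesig.

*zusekig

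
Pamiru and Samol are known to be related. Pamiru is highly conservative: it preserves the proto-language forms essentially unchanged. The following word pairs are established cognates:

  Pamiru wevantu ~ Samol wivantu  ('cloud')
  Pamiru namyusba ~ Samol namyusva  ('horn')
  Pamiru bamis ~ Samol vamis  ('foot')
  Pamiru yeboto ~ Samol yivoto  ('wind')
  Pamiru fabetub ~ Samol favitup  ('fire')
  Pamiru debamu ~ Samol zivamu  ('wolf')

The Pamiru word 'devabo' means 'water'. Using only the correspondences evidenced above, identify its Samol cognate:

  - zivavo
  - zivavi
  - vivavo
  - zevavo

zivavo

debamu ~ zivamu — Pamiru d corresponds to Samol z word-initially before a front vowel.
wevantu ~ wivantu — Pamiru e corresponds to Samol i after a consonant, before a labial obstruent.
yeboto ~ yivoto — Pamiru b corresponds to Samol v between vowels (before a back vowel).
Applying these to Pamiru 'devabo':
  devabo → zevabo   (d→z word-initially before a front vowel)
  zevabo → zivabo   (e→i after a consonant, before a labial obstruent)
  zivabo → zivavo   (b→v between vowels (before a back vowel))
So the Samol cognate is 'zivavo'.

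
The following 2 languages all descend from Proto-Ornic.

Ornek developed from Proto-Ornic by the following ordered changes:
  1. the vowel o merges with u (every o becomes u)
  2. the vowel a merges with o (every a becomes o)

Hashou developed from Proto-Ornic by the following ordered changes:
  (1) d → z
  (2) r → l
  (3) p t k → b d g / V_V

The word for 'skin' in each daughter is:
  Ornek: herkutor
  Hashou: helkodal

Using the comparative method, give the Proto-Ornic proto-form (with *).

Position 6: Ornek has t, Hashou has d. Ornek preserves t here (none of its changes turn any other segment into t), so the proto-segment is *t.
Position 8: Ornek has r, Hashou has l. Ornek preserves r here (none of its changes turn any other segment into r), so the proto-segment is *r.
Position 5: Ornek has u, Hashou has o. Hashou preserves o here (none of its changes turn any other segment into o), so the proto-segment is *o.
This points to *herkotar. Verify forward in each daughter:
Ornek: *herkotar
  herkotar → herkutar   [vowel merger]
  herkutar → herkutor   [vowel merger]
  giving Ornek herkutor.
Hashou: *herkotar > helkotal > helkodal  (by unconditioned shift, intervocalic voicing)
*herkotar is the unique common source.

*herkotar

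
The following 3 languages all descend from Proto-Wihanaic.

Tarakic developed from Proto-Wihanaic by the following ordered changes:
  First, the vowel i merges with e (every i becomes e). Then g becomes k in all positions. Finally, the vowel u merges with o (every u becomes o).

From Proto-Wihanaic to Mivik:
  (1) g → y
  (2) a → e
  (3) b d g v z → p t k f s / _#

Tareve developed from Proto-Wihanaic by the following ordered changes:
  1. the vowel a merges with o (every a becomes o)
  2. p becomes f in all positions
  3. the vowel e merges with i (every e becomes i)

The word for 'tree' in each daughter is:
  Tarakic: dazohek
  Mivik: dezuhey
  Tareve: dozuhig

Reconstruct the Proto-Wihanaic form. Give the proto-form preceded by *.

Position 4: Tarakic has o, Mivik has u, Tareve has u. Mivik preserves u here (none of its changes turn any other segment into u), so the proto-segment is *u.
Position 2: Tarakic has a, Mivik has e, Tareve has o. Tarakic preserves a here (none of its changes turn any other segment into a), so the proto-segment is *a.
Position 6: Tarakic has e, Mivik has e, Tareve has i. Taking the neighbouring segments as reconstructed: Tarakic e could go back to *e or *i; Mivik e could go back to *a or *e; Tareve i could go back to *e or *i — the one source consistent with every daughter is *e.
Verify the candidate proto-form against each daughter:
Tarakic: *dazuheg > dazuhek > dazohek  (by unconditioned shift, vowel merger)
Mivik: *dazuheg
  dazuheg → dazuhey   [unconditioned shift]
  dazuhey → dezuhey   [vowel merger]
  dezuhey (rule 3 does not apply)
  giving Mivik dezuhey.
Tareve: *dazuheg
  dazuheg → dozuheg   [vowel merger]
  dozuheg (rule 2 does not apply)
  dozuheg → dozuhig   [vowel merger]
  giving Tareve dozuhig.
*dazuheg is the unique common source.

*dazuheg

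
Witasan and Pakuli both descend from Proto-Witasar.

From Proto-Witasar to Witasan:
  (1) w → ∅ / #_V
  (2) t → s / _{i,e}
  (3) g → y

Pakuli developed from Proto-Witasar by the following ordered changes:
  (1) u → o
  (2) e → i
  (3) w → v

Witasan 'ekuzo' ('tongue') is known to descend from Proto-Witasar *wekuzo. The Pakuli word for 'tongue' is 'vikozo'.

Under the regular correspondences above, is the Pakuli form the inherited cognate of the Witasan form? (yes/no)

Derive the expected Pakuli reflex of *wekuzo:
Pakuli: start from *wekuzo.
  rule 1 (vowel merger): wekuzo → wekozo
  rule 2 (vowel merger): wekozo → wikozo
  rule 3 (unconditioned shift): wikozo → vikozo
  ⇒ Pakuli vikozo
Pakuli 'vikozo' matches the regular reflex exactly, so the pair is cognate.

yes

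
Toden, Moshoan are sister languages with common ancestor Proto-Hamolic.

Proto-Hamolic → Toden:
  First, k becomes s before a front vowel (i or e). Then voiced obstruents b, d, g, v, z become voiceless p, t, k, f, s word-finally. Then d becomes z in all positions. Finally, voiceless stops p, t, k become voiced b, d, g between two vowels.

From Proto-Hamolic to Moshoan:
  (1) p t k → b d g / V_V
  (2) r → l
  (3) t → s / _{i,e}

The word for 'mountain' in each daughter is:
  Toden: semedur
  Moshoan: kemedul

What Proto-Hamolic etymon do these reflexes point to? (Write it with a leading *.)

*kemetur

Position 7: Toden has r, Moshoan has l. Toden preserves r here (none of its changes turn any other segment into r), so the proto-segment is *r.
Position 1: Toden has s, Moshoan has k. Moshoan preserves k here (none of its changes turn any other segment into k), so the proto-segment is *k.
Position 5: Toden has d, Moshoan has d. Taking the neighbouring segments as reconstructed: Toden d can only go back to *t; Moshoan d could go back to *t or *d — the one source consistent with every daughter is *t.
The remaining positions agree across the daughters. Check the candidate against every language:
Toden: start from *kemetur.
  rule 1 (palatalisation): kemetur → semetur
  rule 2: no change — semetur
  rule 3: no change — semetur
  rule 4 (intervocalic voicing): semetur → semedur
  ⇒ Toden semedur
Moshoan: start from *kemetur.
  rule 1 (intervocalic voicing): kemetur → kemedur
  rule 2 (unconditioned shift): kemedur → kemedul
  rule 3: no change — kemedul
  ⇒ Moshoan kemedul
Only *kemetur yields all of Toden semedur, Moshoan kemedul.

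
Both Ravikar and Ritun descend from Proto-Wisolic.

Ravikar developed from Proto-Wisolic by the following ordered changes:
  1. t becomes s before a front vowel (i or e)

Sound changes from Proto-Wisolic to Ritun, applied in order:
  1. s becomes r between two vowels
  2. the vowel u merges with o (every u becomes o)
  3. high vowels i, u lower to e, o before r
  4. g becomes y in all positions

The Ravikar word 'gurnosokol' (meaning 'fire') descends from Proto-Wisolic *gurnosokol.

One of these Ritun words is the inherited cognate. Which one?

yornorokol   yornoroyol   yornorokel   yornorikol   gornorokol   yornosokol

Ritun: *gurnosokol > gurnorokol > gornorokol > yornorokol  (by rhotacism, vowel merger, unconditioned shift)
Only 'yornorokol' matches the regular Ritun development of *gurnosokol.

yornorokol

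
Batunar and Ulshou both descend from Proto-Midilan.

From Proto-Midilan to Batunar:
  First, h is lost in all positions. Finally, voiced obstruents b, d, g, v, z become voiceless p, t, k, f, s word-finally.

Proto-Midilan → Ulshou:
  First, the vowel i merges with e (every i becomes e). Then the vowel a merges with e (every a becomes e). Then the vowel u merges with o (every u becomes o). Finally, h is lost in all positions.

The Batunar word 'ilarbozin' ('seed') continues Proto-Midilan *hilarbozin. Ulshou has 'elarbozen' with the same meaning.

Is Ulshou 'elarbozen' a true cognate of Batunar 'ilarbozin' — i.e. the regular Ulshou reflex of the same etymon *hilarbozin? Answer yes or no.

no

Derive the expected Ulshou reflex of *hilarbozin:
Ulshou: start from *hilarbozin.
  rule 1 (vowel merger): hilarbozin → helarbozen
  rule 2 (vowel merger): helarbozen → helerbozen
  rule 3: no change — helerbozen
  rule 4 (h-loss): helerbozen → elerbozen
  ⇒ Ulshou elerbozen
The regular Ulshou reflex would be 'elerbozen', but the attested form is 'elarbozen'. The correspondence is irregular, so they are not cognates (the Ulshou form has a different source).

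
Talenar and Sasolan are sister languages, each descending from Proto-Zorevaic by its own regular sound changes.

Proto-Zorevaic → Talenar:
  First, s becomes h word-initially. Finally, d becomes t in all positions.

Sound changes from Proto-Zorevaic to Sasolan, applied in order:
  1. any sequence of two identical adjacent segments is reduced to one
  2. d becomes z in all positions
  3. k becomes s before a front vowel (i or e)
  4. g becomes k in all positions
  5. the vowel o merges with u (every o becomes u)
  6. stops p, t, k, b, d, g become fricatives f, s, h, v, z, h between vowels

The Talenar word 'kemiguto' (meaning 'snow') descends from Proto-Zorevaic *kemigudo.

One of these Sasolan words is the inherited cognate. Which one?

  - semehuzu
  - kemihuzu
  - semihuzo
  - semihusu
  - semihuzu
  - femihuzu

Sasolan: *kemigudo
  kemigudo (rule 1 does not apply)
  kemigudo → kemiguzo   [unconditioned shift]
  kemiguzo → semiguzo   [palatalisation]
  semiguzo → semikuzo   [unconditioned shift]
  semikuzo → semikuzu   [vowel merger]
  semikuzu → semihuzu   [intervocalic lenition]
  giving Sasolan semihuzu.

semihuzu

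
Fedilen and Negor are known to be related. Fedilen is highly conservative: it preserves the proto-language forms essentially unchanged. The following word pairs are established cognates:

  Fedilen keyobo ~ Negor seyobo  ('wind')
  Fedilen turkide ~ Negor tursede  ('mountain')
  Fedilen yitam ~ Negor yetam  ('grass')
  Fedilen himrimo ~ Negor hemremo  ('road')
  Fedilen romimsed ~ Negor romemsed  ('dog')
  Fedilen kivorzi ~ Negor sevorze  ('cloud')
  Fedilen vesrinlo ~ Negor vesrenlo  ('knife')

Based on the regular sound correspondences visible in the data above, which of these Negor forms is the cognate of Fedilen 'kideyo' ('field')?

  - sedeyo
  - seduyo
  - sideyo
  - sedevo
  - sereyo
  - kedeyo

sedeyo

kivorzi ~ sevorze — Fedilen k corresponds to Negor s word-initially before a front vowel.
turkide ~ tursede, yitam ~ yetam — Fedilen i corresponds to Negor e after a consonant, before a consonant other than r, m, n, p, b, f, v.
Applying these to Fedilen 'kideyo':
  kideyo → sideyo   (k→s word-initially before a front vowel)
  sideyo → sedeyo   (i→e after a consonant, before a consonant other than r, m, n, p, b, f, v)
So the Negor cognate is 'sedeyo'.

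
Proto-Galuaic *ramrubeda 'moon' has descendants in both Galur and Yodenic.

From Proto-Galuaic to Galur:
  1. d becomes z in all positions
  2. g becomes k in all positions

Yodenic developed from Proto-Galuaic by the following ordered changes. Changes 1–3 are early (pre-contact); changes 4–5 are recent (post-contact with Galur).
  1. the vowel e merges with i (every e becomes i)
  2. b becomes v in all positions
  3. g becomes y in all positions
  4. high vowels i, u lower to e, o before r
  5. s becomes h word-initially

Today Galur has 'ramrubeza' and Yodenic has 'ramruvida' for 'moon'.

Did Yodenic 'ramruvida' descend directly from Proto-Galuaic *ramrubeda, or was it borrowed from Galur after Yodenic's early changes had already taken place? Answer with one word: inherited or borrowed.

inherited

If inherited, *ramrubeda would pass through all of Yodenic's changes:
Yodenic: *ramrubeda
  ramrubeda → ramrubida   [vowel merger]
  ramrubida → ramruvida   [unconditioned shift]
  ramruvida (rule 3 does not apply)
  ramruvida (rule 4 does not apply)
  ramruvida (rule 5 does not apply)
  giving Yodenic ramruvida.
If borrowed from Galur 'ramrubeza' after the early changes, it would undergo only the recent ones:
  rule 4 (pre-rhotic lowering): no change (ramrubeza)
  rule 5 (debuccalisation): no change (ramrubeza)
  ⇒ as a loan: ramrubeza
Yodenic 'ramruvida' matches the inherited outcome exactly, so it is an inherited cognate, not a loan.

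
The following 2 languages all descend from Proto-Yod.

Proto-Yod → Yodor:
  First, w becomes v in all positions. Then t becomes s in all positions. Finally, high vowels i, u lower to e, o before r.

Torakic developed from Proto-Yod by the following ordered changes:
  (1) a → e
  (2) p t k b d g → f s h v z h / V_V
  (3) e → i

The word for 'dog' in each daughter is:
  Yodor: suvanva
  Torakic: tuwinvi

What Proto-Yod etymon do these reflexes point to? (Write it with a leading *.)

Position 4: Yodor has a, Torakic has i. Yodor preserves a here (none of its changes turn any other segment into a), so the proto-segment is *a.
Position 7: Yodor has a, Torakic has i. Yodor preserves a here (none of its changes turn any other segment into a), so the proto-segment is *a.
This points to *tuwanva. Verify forward in each daughter:
Yodor: *tuwanva > tuvanva > suvanva  (by unconditioned shift, unconditioned shift)
Torakic: *tuwanva > tuwenve > tuwinvi  (by vowel merger, vowel merger)
Only *tuwanva yields all of Yodor suvanva, Torakic tuwinvi.

*tuwanva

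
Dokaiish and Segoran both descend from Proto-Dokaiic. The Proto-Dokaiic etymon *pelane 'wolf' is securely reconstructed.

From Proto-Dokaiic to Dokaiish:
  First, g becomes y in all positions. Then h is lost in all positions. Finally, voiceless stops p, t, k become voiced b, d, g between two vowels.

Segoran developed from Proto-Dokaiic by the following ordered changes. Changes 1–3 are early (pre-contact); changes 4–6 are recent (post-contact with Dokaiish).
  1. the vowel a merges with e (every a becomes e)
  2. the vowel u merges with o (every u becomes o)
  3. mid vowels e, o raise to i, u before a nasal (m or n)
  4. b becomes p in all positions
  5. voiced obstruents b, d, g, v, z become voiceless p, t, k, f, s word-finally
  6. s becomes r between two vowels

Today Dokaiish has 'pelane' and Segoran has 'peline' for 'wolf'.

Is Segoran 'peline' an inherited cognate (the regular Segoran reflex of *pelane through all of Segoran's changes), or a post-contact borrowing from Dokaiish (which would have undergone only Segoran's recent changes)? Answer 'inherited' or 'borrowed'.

inherited

If inherited, *pelane would pass through all of Segoran's changes:
Segoran: *pelane > pelene > peline  (by vowel merger, pre-nasal raising)
If borrowed from Dokaiish 'pelane' after the early changes, it would undergo only the recent ones:
  rule 4 (unconditioned shift): no change (pelane)
  rule 5 (final devoicing): no change (pelane)
  rule 6 (rhotacism): no change (pelane)
  ⇒ as a loan: pelane
Segoran 'peline' matches the inherited outcome exactly, so it is an inherited cognate, not a loan.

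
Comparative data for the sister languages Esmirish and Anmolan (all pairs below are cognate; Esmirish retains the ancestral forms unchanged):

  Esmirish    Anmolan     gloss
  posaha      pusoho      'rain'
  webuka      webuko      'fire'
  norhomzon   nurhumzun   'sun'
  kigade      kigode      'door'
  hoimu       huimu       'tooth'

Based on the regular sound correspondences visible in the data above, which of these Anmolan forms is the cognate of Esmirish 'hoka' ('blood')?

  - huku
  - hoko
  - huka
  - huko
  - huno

huko

posaha ~ pusoho — Esmirish o corresponds to Anmolan u after a consonant, before a consonant other than r, m, n, p, b, f, v.
posaha ~ pusoho, webuka ~ webuko — Esmirish a corresponds to Anmolan o word-finally.
Applying these to Esmirish 'hoka':
  hoka → huka   (o→u after a consonant, before a consonant other than r, m, n, p, b, f, v)
  huka → huko   (a→o word-finally)
So the Anmolan cognate is 'huko'.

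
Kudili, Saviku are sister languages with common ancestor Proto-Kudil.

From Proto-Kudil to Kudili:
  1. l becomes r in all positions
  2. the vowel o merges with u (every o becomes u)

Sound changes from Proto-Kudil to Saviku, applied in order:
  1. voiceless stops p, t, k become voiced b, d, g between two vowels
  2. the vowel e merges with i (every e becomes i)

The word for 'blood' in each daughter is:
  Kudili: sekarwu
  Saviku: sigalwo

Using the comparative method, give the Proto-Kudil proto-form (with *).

Position 5: Kudili has r, Saviku has l. Saviku preserves l here (none of its changes turn any other segment into l), so the proto-segment is *l.
Position 2: Kudili has e, Saviku has i. Kudili preserves e here (none of its changes turn any other segment into e), so the proto-segment is *e.
Position 3: Kudili has k, Saviku has g. Kudili preserves k here (none of its changes turn any other segment into k), so the proto-segment is *k.
This points to *sekalwo. Verify forward in each daughter:
Kudili: *sekalwo
  sekalwo → sekarwo   [unconditioned shift]
  sekarwo → sekarwu   [vowel merger]
  giving Kudili sekarwu.
Saviku: *sekalwo > segalwo > sigalwo  (by intervocalic voicing, vowel merger)
*sekalwo is the unique common source.

*sekalwo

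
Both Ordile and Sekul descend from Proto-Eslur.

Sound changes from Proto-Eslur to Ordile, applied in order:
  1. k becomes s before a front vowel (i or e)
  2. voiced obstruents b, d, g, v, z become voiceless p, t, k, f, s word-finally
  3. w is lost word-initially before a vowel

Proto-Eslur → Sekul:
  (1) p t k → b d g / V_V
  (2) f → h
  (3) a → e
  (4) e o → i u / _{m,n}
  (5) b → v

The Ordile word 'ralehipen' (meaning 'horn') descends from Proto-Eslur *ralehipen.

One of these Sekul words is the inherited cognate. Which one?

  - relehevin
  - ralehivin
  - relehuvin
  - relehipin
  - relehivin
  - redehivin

Sekul: *ralehipen
  ralehipen → ralehiben   [intervocalic voicing]
  ralehiben (rule 2 does not apply)
  ralehiben → relehiben   [vowel merger]
  relehiben → relehibin   [pre-nasal raising]
  relehibin → relehivin   [unconditioned shift]
  giving Sekul relehivin.
Only 'relehivin' matches the regular Sekul development of *ralehipen.

relehivin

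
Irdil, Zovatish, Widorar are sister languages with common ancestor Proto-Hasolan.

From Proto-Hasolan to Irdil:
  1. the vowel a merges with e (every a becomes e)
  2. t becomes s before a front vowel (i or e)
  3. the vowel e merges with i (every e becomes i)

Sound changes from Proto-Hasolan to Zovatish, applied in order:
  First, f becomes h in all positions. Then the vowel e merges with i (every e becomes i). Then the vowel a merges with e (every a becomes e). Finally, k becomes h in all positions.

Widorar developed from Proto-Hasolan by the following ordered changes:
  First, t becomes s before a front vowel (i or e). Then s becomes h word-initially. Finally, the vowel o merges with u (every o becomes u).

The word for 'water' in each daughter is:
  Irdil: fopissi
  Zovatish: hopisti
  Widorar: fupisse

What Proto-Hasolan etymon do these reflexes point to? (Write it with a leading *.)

*fopiste

Position 2: Irdil has o, Zovatish has o, Widorar has u. Irdil preserves o here (none of its changes turn any other segment into o), so the proto-segment is *o.
Position 6: Irdil has s, Zovatish has t, Widorar has s. Zovatish preserves t here (none of its changes turn any other segment into t), so the proto-segment is *t.
Position 1: Irdil has f, Zovatish has h, Widorar has f. Irdil preserves f here (none of its changes turn any other segment into f), so the proto-segment is *f.
This points to *fopiste. Verify forward in each daughter:
Irdil: *fopiste > fopisse > fopissi  (by palatalisation, vowel merger)
Zovatish: *fopiste
  fopiste → hopiste   [unconditioned shift]
  hopiste → hopisti   [vowel merger]
  hopisti (rule 3 does not apply)
  hopisti (rule 4 does not apply)
  giving Zovatish hopisti.
Widorar: start from *fopiste.
  rule 1 (palatalisation): fopiste → fopisse
  rule 2: no change — fopisse
  rule 3 (vowel merger): fopisse → fupisse
  ⇒ Widorar fupisse
Only *fopiste yields all of Irdil fopissi, Zovatish hopisti, Widorar fupisse.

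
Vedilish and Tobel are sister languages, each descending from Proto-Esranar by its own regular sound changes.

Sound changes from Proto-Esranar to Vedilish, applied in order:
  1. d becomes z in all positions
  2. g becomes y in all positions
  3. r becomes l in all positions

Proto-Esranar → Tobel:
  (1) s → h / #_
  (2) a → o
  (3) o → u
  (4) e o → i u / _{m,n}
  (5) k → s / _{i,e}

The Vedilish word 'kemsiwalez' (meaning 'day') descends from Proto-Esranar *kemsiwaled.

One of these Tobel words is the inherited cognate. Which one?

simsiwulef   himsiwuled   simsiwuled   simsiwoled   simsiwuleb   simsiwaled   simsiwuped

Tobel: *kemsiwaled > kemsiwoled > kemsiwuled > kimsiwuled > simsiwuled  (by vowel merger, vowel merger, pre-nasal raising, palatalisation)
Only 'simsiwuled' matches the regular Tobel development of *kemsiwaled.

simsiwuled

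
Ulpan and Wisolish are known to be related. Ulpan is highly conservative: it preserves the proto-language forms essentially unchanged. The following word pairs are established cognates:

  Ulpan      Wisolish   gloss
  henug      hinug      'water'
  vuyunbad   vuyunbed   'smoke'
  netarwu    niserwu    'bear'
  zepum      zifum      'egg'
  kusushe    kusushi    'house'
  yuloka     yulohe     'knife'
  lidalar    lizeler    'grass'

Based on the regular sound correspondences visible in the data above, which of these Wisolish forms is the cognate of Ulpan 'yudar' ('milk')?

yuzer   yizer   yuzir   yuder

lidalar ~ lizeler — Ulpan d corresponds to Wisolish z between vowels (before a back vowel).
netarwu ~ niserwu, lidalar ~ lizeler — Ulpan a corresponds to Wisolish e after a consonant, before r.
Applying these to Ulpan 'yudar':
  yudar → yuzar   (d→z between vowels (before a back vowel))
  yuzar → yuzer   (a→e after a consonant, before r)
So the Wisolish cognate is 'yuzer'.

yuzer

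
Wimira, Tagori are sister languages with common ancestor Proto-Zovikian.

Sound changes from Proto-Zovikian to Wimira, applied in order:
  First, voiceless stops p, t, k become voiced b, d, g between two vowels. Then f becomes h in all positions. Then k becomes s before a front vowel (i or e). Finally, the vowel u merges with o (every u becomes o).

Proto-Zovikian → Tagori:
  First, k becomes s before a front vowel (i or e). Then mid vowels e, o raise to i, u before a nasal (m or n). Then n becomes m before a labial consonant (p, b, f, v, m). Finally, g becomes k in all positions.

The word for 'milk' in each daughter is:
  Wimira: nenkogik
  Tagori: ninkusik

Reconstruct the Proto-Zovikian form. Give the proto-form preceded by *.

*nenkukik

Position 2: Wimira has e, Tagori has i. Wimira preserves e here (none of its changes turn any other segment into e), so the proto-segment is *e.
Position 5: Wimira has o, Tagori has u. Taking the neighbouring segments as reconstructed: Wimira o could go back to *o or *u; Tagori u can only go back to *u — the one source consistent with every daughter is *u.
Position 6: Wimira has g, Tagori has s. Taking the neighbouring segments as reconstructed: Wimira g could go back to *k or *g; Tagori s could go back to *k or *s — the one source consistent with every daughter is *k.
This points to *nenkukik. Verify forward in each daughter:
Wimira: *nenkukik > nenkugik > nenkogik  (by intervocalic voicing, vowel merger)
Tagori: *nenkukik > nenkusik > ninkusik  (by palatalisation, pre-nasal raising)
Only *nenkukik yields all of Wimira nenkogik, Tagori ninkusik.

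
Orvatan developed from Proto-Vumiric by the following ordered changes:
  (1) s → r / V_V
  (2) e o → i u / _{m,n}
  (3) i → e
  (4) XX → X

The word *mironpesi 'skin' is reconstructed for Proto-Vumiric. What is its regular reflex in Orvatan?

Orvatan: start from *mironpesi.
  rule 1 (rhotacism): mironpesi → mironperi
  rule 2 (pre-nasal raising): mironperi → mirunperi
  rule 3 (vowel merger): mirunperi → merunpere
  rule 4: no change — merunpere
  ⇒ Orvatan merunpere

merunpere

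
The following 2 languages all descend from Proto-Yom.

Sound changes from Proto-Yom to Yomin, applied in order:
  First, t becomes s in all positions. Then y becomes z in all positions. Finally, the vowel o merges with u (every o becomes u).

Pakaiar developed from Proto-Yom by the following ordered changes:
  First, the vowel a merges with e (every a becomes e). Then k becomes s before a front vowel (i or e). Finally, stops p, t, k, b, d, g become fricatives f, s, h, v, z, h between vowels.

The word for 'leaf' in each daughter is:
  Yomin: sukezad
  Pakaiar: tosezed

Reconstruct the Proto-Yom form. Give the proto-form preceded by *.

*tokezad

Position 2: Yomin has u, Pakaiar has o. Pakaiar preserves o here (none of its changes turn any other segment into o), so the proto-segment is *o.
Position 6: Yomin has a, Pakaiar has e. Yomin preserves a here (none of its changes turn any other segment into a), so the proto-segment is *a.
Position 3: Yomin has k, Pakaiar has s. Yomin preserves k here (none of its changes turn any other segment into k), so the proto-segment is *k.
Continuing position by position gives *tokezad; check it forward:
Yomin: *tokezad > sokezad > sukezad  (by unconditioned shift, vowel merger)
Pakaiar: start from *tokezad.
  rule 1 (vowel merger): tokezad → tokezed
  rule 2 (palatalisation): tokezed → tosezed
  rule 3: no change — tosezed
  ⇒ Pakaiar tosezed
*tokezad is the unique common source.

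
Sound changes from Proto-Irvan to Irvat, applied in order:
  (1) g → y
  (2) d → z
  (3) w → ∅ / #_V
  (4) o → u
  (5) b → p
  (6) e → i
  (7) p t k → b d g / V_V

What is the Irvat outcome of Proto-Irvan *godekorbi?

Irvat: *godekorbi > yodekorbi > yozekorbi > yuzekurbi > yuzekurpi > yuzikurpi > yuzigurpi  (by unconditioned shift, unconditioned shift, vowel merger, unconditioned shift, vowel merger, intervocalic voicing)

yuzigurpi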